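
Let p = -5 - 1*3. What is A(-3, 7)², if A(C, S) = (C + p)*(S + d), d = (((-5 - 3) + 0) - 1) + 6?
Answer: 1936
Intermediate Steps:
p = -8 (p = -5 - 3 = -8)
d = -3 (d = ((-8 + 0) - 1) + 6 = (-8 - 1) + 6 = -9 + 6 = -3)
A(C, S) = (-8 + C)*(-3 + S) (A(C, S) = (C - 8)*(S - 3) = (-8 + C)*(-3 + S))
A(-3, 7)² = (24 - 8*7 - 3*(-3) - 3*7)² = (24 - 56 + 9 - 21)² = (-44)² = 1936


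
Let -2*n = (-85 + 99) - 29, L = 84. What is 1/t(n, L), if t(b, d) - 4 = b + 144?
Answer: 2/311 ≈ 0.0064309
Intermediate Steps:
n = 15/2 (n = -((-85 + 99) - 29)/2 = -(14 - 29)/2 = -1/2*(-15) = 15/2 ≈ 7.5000)
t(b, d) = 148 + b (t(b, d) = 4 + (b + 144) = 4 + (144 + b) = 148 + b)
1/t(n, L) = 1/(148 + 15/2) = 1/(311/2) = 2/311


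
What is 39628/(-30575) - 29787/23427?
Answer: -613034227/238760175 ≈ -2.5676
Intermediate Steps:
39628/(-30575) - 29787/23427 = 39628*(-1/30575) - 29787*1/23427 = -39628/30575 - 9929/7809 = -613034227/238760175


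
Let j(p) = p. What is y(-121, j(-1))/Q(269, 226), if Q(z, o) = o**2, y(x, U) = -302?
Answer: -151/25538 ≈ -0.0059128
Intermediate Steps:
y(-121, j(-1))/Q(269, 226) = -302/(226**2) = -302/51076 = -302*1/51076 = -151/25538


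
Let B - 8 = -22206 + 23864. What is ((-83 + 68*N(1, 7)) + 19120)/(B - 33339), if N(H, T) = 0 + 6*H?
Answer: -19445/31673 ≈ -0.61393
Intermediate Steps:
N(H, T) = 6*H
B = 1666 (B = 8 + (-22206 + 23864) = 8 + 1658 = 1666)
((-83 + 68*N(1, 7)) + 19120)/(B - 33339) = ((-83 + 68*(6*1)) + 19120)/(1666 - 33339) = ((-83 + 68*6) + 19120)/(-31673) = ((-83 + 408) + 19120)*(-1/31673) = (325 + 19120)*(-1/31673) = 19445*(-1/31673) = -19445/31673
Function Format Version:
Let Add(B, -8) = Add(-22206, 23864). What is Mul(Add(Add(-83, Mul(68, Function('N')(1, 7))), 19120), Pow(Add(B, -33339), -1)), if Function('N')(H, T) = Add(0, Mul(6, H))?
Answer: Rational(-19445, 31673) ≈ -0.61393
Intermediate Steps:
Function('N')(H, T) = Mul(6, H)
B = 1666 (B = Add(8, Add(-22206, 23864)) = Add(8, 1658) = 1666)
Mul(Add(Add(-83, Mul(68, Function('N')(1, 7))), 19120), Pow(Add(B, -33339), -1)) = Mul(Add(Add(-83, Mul(68, Mul(6, 1))), 19120), Pow(Add(1666, -33339), -1)) = Mul(Add(Add(-83, Mul(68, 6)), 19120), Pow(-31673, -1)) = Mul(Add(Add(-83, 408), 19120), Rational(-1, 31673)) = Mul(Add(325, 19120), Rational(-1, 31673)) = Mul(19445, Rational(-1, 31673)) = Rational(-19445, 31673)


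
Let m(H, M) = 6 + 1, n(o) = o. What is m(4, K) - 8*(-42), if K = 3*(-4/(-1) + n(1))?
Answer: 343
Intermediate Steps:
K = 15 (K = 3*(-4/(-1) + 1) = 3*(-4*(-1) + 1) = 3*(4 + 1) = 3*5 = 15)
m(H, M) = 7
m(4, K) - 8*(-42) = 7 - 8*(-42) = 7 + 336 = 343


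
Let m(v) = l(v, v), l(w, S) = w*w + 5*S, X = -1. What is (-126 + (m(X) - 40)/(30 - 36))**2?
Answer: 126736/9 ≈ 14082.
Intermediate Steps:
l(w, S) = w**2 + 5*S
m(v) = v**2 + 5*v
(-126 + (m(X) - 40)/(30 - 36))**2 = (-126 + (-(5 - 1) - 40)/(30 - 36))**2 = (-126 + (-1*4 - 40)/(-6))**2 = (-126 + (-4 - 40)*(-1/6))**2 = (-126 - 44*(-1/6))**2 = (-126 + 22/3)**2 = (-356/3)**2 = 126736/9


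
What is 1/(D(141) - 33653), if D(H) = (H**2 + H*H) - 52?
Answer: 1/6057 ≈ 0.00016510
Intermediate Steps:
D(H) = -52 + 2*H**2 (D(H) = (H**2 + H**2) - 52 = 2*H**2 - 52 = -52 + 2*H**2)
1/(D(141) - 33653) = 1/((-52 + 2*141**2) - 33653) = 1/((-52 + 2*19881) - 33653) = 1/((-52 + 39762) - 33653) = 1/(39710 - 33653) = 1/6057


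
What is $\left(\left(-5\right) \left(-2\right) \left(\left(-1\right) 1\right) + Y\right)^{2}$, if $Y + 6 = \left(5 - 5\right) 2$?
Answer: $256$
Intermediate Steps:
$Y = -6$ ($Y = -6 + \left(5 - 5\right) 2 = -6 + 0 \cdot 2 = -6 + 0 = -6$)
$\left(\left(-5\right) \left(-2\right) \left(\left(-1\right) 1\right) + Y\right)^{2} = \left(\left(-5\right) \left(-2\right) \left(\left(-1\right) 1\right) - 6\right)^{2} = \left(10 \left(-1\right) - 6\right)^{2} = \left(-10 - 6\right)^{2} = \left(-16\right)^{2} = 256$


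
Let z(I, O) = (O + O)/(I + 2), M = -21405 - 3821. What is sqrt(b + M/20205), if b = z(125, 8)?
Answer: I*sqrt(821251518530)/855345 ≈ 1.0595*I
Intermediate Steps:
M = -25226
z(I, O) = 2*O/(2 + I) (z(I, O) = (2*O)/(2 + I) = 2*O/(2 + I))
b = 16/127 (b = 2*8/(2 + 125) = 2*8/127 = 2*8*(1/127) = 16/127 ≈ 0.12598)
sqrt(b + M/20205) = sqrt(16/127 - 25226/20205) = sqrt(-2880422/2566035) = I*sqrt(821251518530)/855345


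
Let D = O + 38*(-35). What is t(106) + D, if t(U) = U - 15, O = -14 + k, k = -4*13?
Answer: -1305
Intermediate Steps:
k = -52
O = -66 (O = -14 - 52 = -66)
t(U) = -15 + U
D = -1396 (D = -66 + 38*(-35) = -66 - 1330 = -1396)
t(106) + D = (-15 + 106) - 1396 = 91 - 1396 = -1305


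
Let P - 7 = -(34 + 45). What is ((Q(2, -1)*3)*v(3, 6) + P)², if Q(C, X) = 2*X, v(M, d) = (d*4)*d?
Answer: 876096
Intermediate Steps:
v(M, d) = 4*d² (v(M, d) = (4*d)*d = 4*d²)
P = -72 (P = 7 - (34 + 45) = 7 - 1*79 = 7 - 79 = -72)
((Q(2, -1)*3)*v(3, 6) + P)² = (((2*(-1))*3)*(4*6²) - 72)² = ((-2*3)*(4*36) - 72)² = (-6*144 - 72)² = (-864 - 72)² = (-936)² = 876096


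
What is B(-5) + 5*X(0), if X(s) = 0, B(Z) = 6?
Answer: 6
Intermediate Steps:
B(-5) + 5*X(0) = 6 + 5*0 = 6 + 0 = 6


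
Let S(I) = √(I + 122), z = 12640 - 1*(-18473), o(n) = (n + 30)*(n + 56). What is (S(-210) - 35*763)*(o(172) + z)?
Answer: -2060798145 + 154338*I*√22 ≈ -2.0608e+9 + 7.2391e+5*I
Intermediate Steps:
o(n) = (30 + n)*(56 + n)
z = 31113 (z = 12640 + 18473 = 31113)
S(I) = √(122 + I)
(S(-210) - 35*763)*(o(172) + z) = (√(122 - 210) - 35*763)*((1680 + 172² + 86*172) + 31113) = (√(-88) - 26705)*((1680 + 29584 + 14792) + 31113) = (2*I*√22 - 26705)*(46056 + 31113) = (-26705 + 2*I*√22)*77169 = -2060798145 + 154338*I*√22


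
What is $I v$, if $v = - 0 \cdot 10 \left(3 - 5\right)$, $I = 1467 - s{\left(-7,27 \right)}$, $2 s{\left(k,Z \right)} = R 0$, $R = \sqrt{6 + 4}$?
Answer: $0$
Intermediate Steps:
$R = \sqrt{10} \approx 3.1623$
$s{\left(k,Z \right)} = 0$ ($s{\left(k,Z \right)} = \frac{\sqrt{10} \cdot 0}{2} = \frac{1}{2} \cdot 0 = 0$)
$I = 1467$ ($I = 1467 - 0 = 1467 + 0 = 1467$)
$v = 0$ ($v = - 0 \left(3 - 5\right) = - 0 \left(-2\right) = \left(-1\right) 0 = 0$)
$I v = 1467 \cdot 0 = 0$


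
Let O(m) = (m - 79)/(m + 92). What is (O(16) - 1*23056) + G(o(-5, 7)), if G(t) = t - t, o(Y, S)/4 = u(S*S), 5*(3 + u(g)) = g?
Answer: -276679/12 ≈ -23057.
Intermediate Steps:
u(g) = -3 + g/5
o(Y, S) = -12 + 4*S**2/5 (o(Y, S) = 4*(-3 + (S*S)/5) = 4*(-3 + S**2/5) = -12 + 4*S**2/5)
O(m) = (-79 + m)/(92 + m)
G(t) = 0
(O(16) - 1*23056) + G(o(-5, 7)) = ((-79 + 16)/(92 + 16) - 1*23056) + 0 = (-63/108 - 23056) + 0 = ((1/108)*(-63) - 23056) + 0 = (-7/12 - 23056) + 0 = -276679/12 + 0 = -276679/12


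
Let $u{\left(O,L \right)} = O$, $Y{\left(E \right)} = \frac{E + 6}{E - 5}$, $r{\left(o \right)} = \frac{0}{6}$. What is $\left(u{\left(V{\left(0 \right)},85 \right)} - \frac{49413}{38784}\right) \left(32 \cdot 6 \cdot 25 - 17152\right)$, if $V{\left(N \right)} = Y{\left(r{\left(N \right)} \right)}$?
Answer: $\frac{30865139}{1010} \approx 30560.0$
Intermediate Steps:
$r{\left(o \right)} = 0$ ($r{\left(o \right)} = 0 \cdot \frac{1}{6} = 0$)
$Y{\left(E \right)} = \frac{6 + E}{-5 + E}$
$V{\left(N \right)} = - \frac{6}{5}$ ($V{\left(N \right)} = \frac{6 + 0}{-5 + 0} = \frac{1}{-5} \cdot 6 = \left(- \frac{1}{5}\right) 6 = - \frac{6}{5}$)
$\left(u{\left(V{\left(0 \right)},85 \right)} - \frac{49413}{38784}\right) \left(32 \cdot 6 \cdot 25 - 17152\right) = \left(- \frac{6}{5} - \frac{49413}{38784}\right) \left(32 \cdot 6 \cdot 25 - 17152\right) = \left(- \frac{6}{5} - \frac{16471}{12928}\right) \left(192 \cdot 25 - 17152\right) = \left(- \frac{6}{5} - \frac{16471}{12928}\right) \left(4800 - 17152\right) = \left(- \frac{159923}{64640}\right) \left(-12352\right) = \frac{30865139}{1010}$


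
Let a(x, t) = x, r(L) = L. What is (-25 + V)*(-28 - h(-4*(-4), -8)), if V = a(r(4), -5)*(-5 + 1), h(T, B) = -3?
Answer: 1025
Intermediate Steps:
V = -16 (V = 4*(-5 + 1) = 4*(-4) = -16)
(-25 + V)*(-28 - h(-4*(-4), -8)) = (-25 - 16)*(-28 - 1*(-3)) = -41*(-28 + 3) = -41*(-25) = 1025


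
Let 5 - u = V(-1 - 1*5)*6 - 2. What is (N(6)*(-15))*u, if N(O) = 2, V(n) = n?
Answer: -1290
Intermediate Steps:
u = 43 (u = 5 - ((-1 - 1*5)*6 - 2) = 5 - ((-1 - 5)*6 - 2) = 5 - (-6*6 - 2) = 5 - (-36 - 2) = 5 - 1*(-38) = 5 + 38 = 43)
(N(6)*(-15))*u = (2*(-15))*43 = -30*43 = -1290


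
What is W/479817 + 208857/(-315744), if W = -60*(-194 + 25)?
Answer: -75378007/117715104 ≈ -0.64034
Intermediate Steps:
W = 10140 (W = -60*(-169) = 10140)
W/479817 + 208857/(-315744) = 10140/479817 + 208857/(-315744) = 10140*(1/479817) + 208857*(-1/315744) = 260/12303 - 6329/9568 = -75378007/117715104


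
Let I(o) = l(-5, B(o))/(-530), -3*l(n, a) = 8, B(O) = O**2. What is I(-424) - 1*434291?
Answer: -345261341/795 ≈ -4.3429e+5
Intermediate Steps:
l(n, a) = -8/3 (l(n, a) = -1/3*8 = -8/3)
I(o) = 4/795 (I(o) = -8/3/(-530) = -8/3*(-1/530) = 4/795)
I(-424) - 1*434291 = 4/795 - 1*434291 = 4/795 - 434291 = -345261341/795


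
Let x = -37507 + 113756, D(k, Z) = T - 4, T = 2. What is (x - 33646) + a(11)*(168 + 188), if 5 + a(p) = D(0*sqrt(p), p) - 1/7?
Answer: 280421/7 ≈ 40060.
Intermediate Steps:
D(k, Z) = -2 (D(k, Z) = 2 - 4 = -2)
x = 76249
a(p) = -50/7 (a(p) = -5 + (-2 - 1/7) = -5 - 15/7 = -50/7)
(x - 33646) + a(11)*(168 + 188) = (76249 - 33646) - 50*(168 + 188)/7 = 42603 - 50/7*356 = 42603 - 17800/7 = 280421/7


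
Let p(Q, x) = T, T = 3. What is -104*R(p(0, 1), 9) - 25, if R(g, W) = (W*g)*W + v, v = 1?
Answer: -25401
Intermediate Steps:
p(Q, x) = 3
R(g, W) = 1 + g*W**2 (R(g, W) = (W*g)*W + 1 = g*W**2 + 1 = 1 + g*W**2)
-104*R(p(0, 1), 9) - 25 = -104*(1 + 3*9**2) - 25 = -104*(1 + 3*81) - 25 = -104*(1 + 243) - 25 = -104*244 - 25 = -25376 - 25 = -25401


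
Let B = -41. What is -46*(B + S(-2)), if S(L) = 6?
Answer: 1610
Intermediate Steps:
-46*(B + S(-2)) = -46*(-41 + 6) = -46*(-35) = 1610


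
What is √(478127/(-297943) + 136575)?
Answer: √12123624563239414/297943 ≈ 369.56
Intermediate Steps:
√(478127/(-297943) + 136575) = √(478127*(-1/297943) + 136575) = √(-478127/297943 + 136575) = √(40691087098/297943) = √12123624563239414/297943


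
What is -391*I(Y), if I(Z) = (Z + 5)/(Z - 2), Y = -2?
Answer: 1173/4 ≈ 293.25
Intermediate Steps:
I(Z) = (5 + Z)/(-2 + Z)
-391*I(Y) = -391*(5 - 2)/(-2 - 2) = -391*3/(-4) = -(-391)*3/4 = -391*(-3/4) = 1173/4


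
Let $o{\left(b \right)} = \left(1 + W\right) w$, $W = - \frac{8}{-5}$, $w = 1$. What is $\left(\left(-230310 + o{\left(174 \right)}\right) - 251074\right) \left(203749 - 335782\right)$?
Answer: $\frac{317791151931}{5} \approx 6.3558 \cdot 10^{10}$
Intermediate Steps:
$W = \frac{8}{5}$ ($W = \left(-8\right) \left(- \frac{1}{5}\right) = \frac{8}{5} \approx 1.6$)
$o{\left(b \right)} = \frac{13}{5}$ ($o{\left(b \right)} = \left(1 + \frac{8}{5}\right) 1 = \frac{13}{5} \cdot 1 = \frac{13}{5}$)
$\left(\left(-230310 + o{\left(174 \right)}\right) - 251074\right) \left(203749 - 335782\right) = \left(\left(-230310 + \frac{13}{5}\right) - 251074\right) \left(203749 - 335782\right) = \left(- \frac{1151537}{5} - 251074\right) \left(-132033\right) = \left(- \frac{2406907}{5}\right) \left(-132033\right) = \frac{317791151931}{5}$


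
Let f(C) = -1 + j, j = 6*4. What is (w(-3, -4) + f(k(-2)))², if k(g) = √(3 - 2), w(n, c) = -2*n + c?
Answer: 625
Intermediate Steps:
w(n, c) = c - 2*n
k(g) = 1 (k(g) = √1 = 1)
j = 24
f(C) = 23 (f(C) = -1 + 24 = 23)
(w(-3, -4) + f(k(-2)))² = ((-4 - 2*(-3)) + 23)² = ((-4 + 6) + 23)² = (2 + 23)² = 25² = 625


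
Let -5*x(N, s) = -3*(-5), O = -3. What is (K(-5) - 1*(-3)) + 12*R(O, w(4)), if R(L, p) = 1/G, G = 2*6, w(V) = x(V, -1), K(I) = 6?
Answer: 10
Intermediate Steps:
x(N, s) = -3 (x(N, s) = -(-3)*(-5)/5 = -⅕*15 = -3)
w(V) = -3
G = 12
R(L, p) = 1/12
(K(-5) - 1*(-3)) + 12*R(O, w(4)) = (6 - 1*(-3)) + 12*(1/12) = (6 + 3) + 1 = 9 + 1 = 10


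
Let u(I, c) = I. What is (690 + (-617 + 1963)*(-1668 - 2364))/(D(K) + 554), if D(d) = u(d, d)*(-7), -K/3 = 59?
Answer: -5426382/1793 ≈ -3026.4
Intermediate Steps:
K = -177 (K = -3*59 = -177)
D(d) = -7*d (D(d) = d*(-7) = -7*d)
(690 + (-617 + 1963)*(-1668 - 2364))/(D(K) + 554) = (690 + (-617 + 1963)*(-1668 - 2364))/(-7*(-177) + 554) = (690 + 1346*(-4032))/(1239 + 554) = (690 - 5427072)/1793 = -5426382*1/1793 = -5426382/1793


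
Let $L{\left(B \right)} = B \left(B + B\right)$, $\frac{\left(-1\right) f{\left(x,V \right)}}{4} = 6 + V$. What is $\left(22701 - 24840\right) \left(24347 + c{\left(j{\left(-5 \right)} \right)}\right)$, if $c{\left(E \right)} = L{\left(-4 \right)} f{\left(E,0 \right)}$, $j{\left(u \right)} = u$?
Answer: $-50435481$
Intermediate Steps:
$f{\left(x,V \right)} = -24 - 4 V$ ($f{\left(x,V \right)} = - 4 \left(6 + V\right) = -24 - 4 V$)
$L{\left(B \right)} = 2 B^{2}$ ($L{\left(B \right)} = B 2 B = 2 B^{2}$)
$c{\left(E \right)} = -768$ ($c{\left(E \right)} = 2 \left(-4\right)^{2} \left(-24 - 0\right) = 2 \cdot 16 \left(-24 + 0\right) = 32 \left(-24\right) = -768$)
$\left(22701 - 24840\right) \left(24347 + c{\left(j{\left(-5 \right)} \right)}\right) = \left(22701 - 24840\right) \left(24347 - 768\right) = \left(-2139\right) 23579 = -50435481$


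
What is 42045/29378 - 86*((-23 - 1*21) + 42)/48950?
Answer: 1031577883/719026550 ≈ 1.4347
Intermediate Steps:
42045/29378 - 86*((-23 - 1*21) + 42)/48950 = 42045*(1/29378) - 86*((-23 - 21) + 42)*(1/48950) = 42045/29378 - 86*(-44 + 42)*(1/48950) = 42045/29378 - 86*(-2)*(1/48950) = 42045/29378 + 172*(1/48950) = 42045/29378 + 86/24475 = 1031577883/719026550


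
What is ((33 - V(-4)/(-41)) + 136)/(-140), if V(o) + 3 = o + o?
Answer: -3459/2870 ≈ -1.2052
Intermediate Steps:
V(o) = -3 + 2*o (V(o) = -3 + (o + o) = -3 + 2*o)
((33 - V(-4)/(-41)) + 136)/(-140) = ((33 - (-3 + 2*(-4))/(-41)) + 136)/(-140) = ((33 - (-3 - 8)*(-1)/41) + 136)*(-1/140) = ((33 - (-11)*(-1)/41) + 136)*(-1/140) = ((33 - 1*11/41) + 136)*(-1/140) = ((33 - 11/41) + 136)*(-1/140) = (1342/41 + 136)*(-1/140) = (6918/41)*(-1/140) = -3459/2870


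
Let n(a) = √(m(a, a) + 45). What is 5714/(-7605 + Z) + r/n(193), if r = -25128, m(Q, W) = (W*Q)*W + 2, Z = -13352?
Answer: -5714/20957 - 2094*√449319/149773 ≈ -9.6444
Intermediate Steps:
m(Q, W) = 2 + Q*W² (m(Q, W) = (Q*W)*W + 2 = Q*W² + 2 = 2 + Q*W²)
n(a) = √(47 + a³) (n(a) = √((2 + a*a²) + 45) = √((2 + a³) + 45) = √(47 + a³))
5714/(-7605 + Z) + r/n(193) = 5714/(-7605 - 13352) - 25128/√(47 + 193³) = 5714/(-20957) - 25128/√(47 + 7189057) = 5714*(-1/20957) - 25128*√449319/1797276 = -5714/20957 - 25128*√449319/1797276 = -5714/20957 - 2094*√449319/149773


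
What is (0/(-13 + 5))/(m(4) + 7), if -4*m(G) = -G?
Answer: 0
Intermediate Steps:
m(G) = G/4 (m(G) = -(-1)*G/4 = G/4)
(0/(-13 + 5))/(m(4) + 7) = (0/(-13 + 5))/((¼)*4 + 7) = (0/(-8))/(1 + 7) = -⅛*0/8 = 0*(⅛) = 0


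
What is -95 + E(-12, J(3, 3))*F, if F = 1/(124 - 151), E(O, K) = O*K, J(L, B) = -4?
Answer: -871/9 ≈ -96.778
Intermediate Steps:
E(O, K) = K*O
F = -1/27 (F = 1/(-27) = -1/27 ≈ -0.037037)
-95 + E(-12, J(3, 3))*F = -95 - 4*(-12)*(-1/27) = -95 + 48*(-1/27) = -95 - 16/9 = -871/9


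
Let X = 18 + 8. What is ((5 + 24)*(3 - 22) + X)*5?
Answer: -2625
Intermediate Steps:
X = 26
((5 + 24)*(3 - 22) + X)*5 = ((5 + 24)*(3 - 22) + 26)*5 = (29*(-19) + 26)*5 = (-551 + 26)*5 = -525*5 = -2625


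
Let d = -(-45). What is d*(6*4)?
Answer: 1080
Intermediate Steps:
d = 45 (d = -9*(-5) = 45)
d*(6*4) = 45*(6*4) = 45*24 = 1080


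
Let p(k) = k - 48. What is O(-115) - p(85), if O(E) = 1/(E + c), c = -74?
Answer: -6994/189 ≈ -37.005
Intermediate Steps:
p(k) = -48 + k
O(E) = 1/(-74 + E) (O(E) = 1/(E - 74) = 1/(-74 + E))
O(-115) - p(85) = 1/(-74 - 115) - (-48 + 85) = 1/(-189) - 1*37 = -1/189 - 37 = -6994/189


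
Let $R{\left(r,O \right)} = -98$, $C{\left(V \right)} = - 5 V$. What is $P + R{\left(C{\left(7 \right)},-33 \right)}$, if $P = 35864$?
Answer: $35766$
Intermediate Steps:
$P + R{\left(C{\left(7 \right)},-33 \right)} = 35864 - 98 = 35766$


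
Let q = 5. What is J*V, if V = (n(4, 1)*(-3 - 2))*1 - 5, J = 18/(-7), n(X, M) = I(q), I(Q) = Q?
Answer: 540/7 ≈ 77.143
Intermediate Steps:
n(X, M) = 5
J = -18/7 (J = 18*(-⅐) = -18/7 ≈ -2.5714)
V = -30 (V = (5*(-3 - 2))*1 - 5 = (5*(-5))*1 - 5 = -25*1 - 5 = -25 - 5 = -30)
J*V = -18/7*(-30) = 540/7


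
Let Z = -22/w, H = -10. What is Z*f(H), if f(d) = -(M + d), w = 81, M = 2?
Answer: -176/81 ≈ -2.1728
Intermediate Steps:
f(d) = -2 - d (f(d) = -(2 + d) = -2 - d)
Z = -22/81 ≈ -0.27161
Z*f(H) = -22*(-2 - 1*(-10))/81 = -22*(-2 + 10)/81 = -22/81*8 = -176/81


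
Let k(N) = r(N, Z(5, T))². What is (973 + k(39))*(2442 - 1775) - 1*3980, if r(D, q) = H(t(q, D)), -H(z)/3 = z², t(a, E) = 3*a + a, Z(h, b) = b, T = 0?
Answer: 645011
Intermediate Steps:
t(a, E) = 4*a
H(z) = -3*z²
r(D, q) = -48*q² (r(D, q) = -3*16*q² = -48*q²)
k(N) = 0 (k(N) = (-48*0²)² = (-48*0)² = 0² = 0)
(973 + k(39))*(2442 - 1775) - 1*3980 = (973 + 0)*(2442 - 1775) - 1*3980 = 973*667 - 3980 = 648991 - 3980 = 645011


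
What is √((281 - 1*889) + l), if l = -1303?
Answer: 7*I*√39 ≈ 43.715*I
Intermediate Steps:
√((281 - 1*889) + l) = √((281 - 1*889) - 1303) = √((281 - 889) - 1303) = √(-608 - 1303) = √(-1911) = 7*I*√39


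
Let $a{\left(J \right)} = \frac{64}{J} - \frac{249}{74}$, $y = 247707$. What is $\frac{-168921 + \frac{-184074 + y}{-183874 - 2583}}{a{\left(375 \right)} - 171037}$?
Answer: $\frac{874029721207500}{884993051336773} \approx 0.98761$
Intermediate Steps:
$a{\left(J \right)} = - \frac{249}{74} + \frac{64}{J}$ ($a{\left(J \right)} = \frac{64}{J} - \frac{249}{74} = - \frac{249}{74} + \frac{64}{J}$)
$\frac{-168921 + \frac{-184074 + y}{-183874 - 2583}}{a{\left(375 \right)} - 171037} = \frac{-168921 + \frac{-184074 + 247707}{-183874 - 2583}}{\left(- \frac{249}{74} + \frac{64}{375}\right) - 171037} = \frac{-168921 + \frac{63633}{-186457}}{\left(- \frac{249}{74} + 64 \cdot \frac{1}{375}\right) - 171037} = \frac{-168921 + 63633 \left(- \frac{1}{186457}\right)}{\left(- \frac{249}{74} + \frac{64}{375}\right) - 171037} = \frac{-168921 - \frac{63633}{186457}}{- \frac{88639}{27750} - 171037} = - \frac{31496566530}{186457 \left(- \frac{4746365389}{27750}\right)} = \left(- \frac{31496566530}{186457}\right) \left(- \frac{27750}{4746365389}\right) = \frac{874029721207500}{884993051336773}$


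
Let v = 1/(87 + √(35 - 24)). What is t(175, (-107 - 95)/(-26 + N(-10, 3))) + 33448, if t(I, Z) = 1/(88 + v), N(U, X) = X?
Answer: 1958195930511/58544465 + √11/58544465 ≈ 33448.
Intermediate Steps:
v = 1/(87 + √11) ≈ 0.011072
t(I, Z) = 1/(665191/7558 - √11/7558) (t(I, Z) = 1/(88 + (87/7558 - √11/7558)) = 1/(665191/7558 - √11/7558))
t(175, (-107 - 95)/(-26 + N(-10, 3))) + 33448 = (665191/58544465 + √11/58544465) + 33448 = 1958195930511/58544465 + √11/58544465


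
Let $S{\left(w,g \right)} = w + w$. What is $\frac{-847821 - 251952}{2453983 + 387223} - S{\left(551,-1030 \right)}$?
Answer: $- \frac{3132108785}{2841206} \approx -1102.4$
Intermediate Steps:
$S{\left(w,g \right)} = 2 w$
$\frac{-847821 - 251952}{2453983 + 387223} - S{\left(551,-1030 \right)} = \frac{-847821 - 251952}{2453983 + 387223} - 2 \cdot 551 = - \frac{1099773}{2841206} - 1102 = - \frac{3132108785}{2841206}$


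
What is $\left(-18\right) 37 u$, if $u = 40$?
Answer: $-26640$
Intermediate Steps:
$\left(-18\right) 37 u = \left(-18\right) 37 \cdot 40 = \left(-666\right) 40 = -26640$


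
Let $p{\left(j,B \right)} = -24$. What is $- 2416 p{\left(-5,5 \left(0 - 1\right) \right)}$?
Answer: $57984$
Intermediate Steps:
$- 2416 p{\left(-5,5 \left(0 - 1\right) \right)} = \left(-2416\right) \left(-24\right) = 57984$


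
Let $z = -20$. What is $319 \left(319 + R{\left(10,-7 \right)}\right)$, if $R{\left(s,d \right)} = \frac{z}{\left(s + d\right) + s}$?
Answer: $\frac{1316513}{13} \approx 1.0127 \cdot 10^{5}$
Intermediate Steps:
$R{\left(s,d \right)} = - \frac{20}{d + 2 s}$ ($R{\left(s,d \right)} = - \frac{20}{\left(s + d\right) + s} = - \frac{20}{\left(d + s\right) + s} = - \frac{20}{d + 2 s}$)
$319 \left(319 + R{\left(10,-7 \right)}\right) = 319 \left(319 - \frac{20}{-7 + 2 \cdot 10}\right) = 319 \left(319 - \frac{20}{-7 + 20}\right) = 319 \left(319 - \frac{20}{13}\right) = 319 \cdot \frac{4127}{13} = \frac{1316513}{13}$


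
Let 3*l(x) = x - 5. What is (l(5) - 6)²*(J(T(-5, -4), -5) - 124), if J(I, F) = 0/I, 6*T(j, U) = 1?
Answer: -4464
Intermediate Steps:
l(x) = -5/3 + x/3 (l(x) = (x - 5)/3 = (-5 + x)/3 = -5/3 + x/3)
T(j, U) = ⅙ (T(j, U) = (⅙)*1 = ⅙)
J(I, F) = 0
(l(5) - 6)²*(J(T(-5, -4), -5) - 124) = ((-5/3 + (⅓)*5) - 6)²*(0 - 124) = ((-5/3 + 5/3) - 6)²*(-124) = (0 - 6)²*(-124) = (-6)²*(-124) = 36*(-124) = -4464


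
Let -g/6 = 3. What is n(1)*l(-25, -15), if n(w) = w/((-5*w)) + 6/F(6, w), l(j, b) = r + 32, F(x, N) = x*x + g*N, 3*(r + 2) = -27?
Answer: 14/5 ≈ 2.8000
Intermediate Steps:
r = -11 (r = -2 + (⅓)*(-27) = -2 - 9 = -11)
g = -18 (g = -6*3 = -18)
F(x, N) = x² - 18*N (F(x, N) = x*x - 18*N = x² - 18*N)
l(j, b) = 21 (l(j, b) = -11 + 32 = 21)
n(w) = -⅕ + 6/(36 - 18*w) (n(w) = w/((-5*w)) + 6/(6² - 18*w) = w*(-1/(5*w)) + 6/(36 - 18*w) = -⅕ + 6/(36 - 18*w))
n(1)*l(-25, -15) = ((-1 + 3*1)/(15*(2 - 1*1)))*21 = ((-1 + 3)/(15*(2 - 1)))*21 = ((1/15)*2/1)*21 = ((1/15)*1*2)*21 = (2/15)*21 = 14/5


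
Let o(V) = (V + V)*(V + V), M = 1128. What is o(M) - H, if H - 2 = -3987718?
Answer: 9077252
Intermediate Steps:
H = -3987716 (H = 2 - 3987718 = -3987716)
o(V) = 4*V² (o(V) = (2*V)*(2*V) = 4*V²)
o(M) - H = 4*1128² - 1*(-3987716) = 4*1272384 + 3987716 = 5089536 + 3987716 = 9077252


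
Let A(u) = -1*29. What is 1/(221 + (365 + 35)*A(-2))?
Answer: -1/11379 ≈ -8.7881e-5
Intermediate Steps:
A(u) = -29
1/(221 + (365 + 35)*A(-2)) = 1/(221 + (365 + 35)*(-29)) = 1/(221 + 400*(-29)) = 1/(221 - 11600) = 1/(-11379) = -1/11379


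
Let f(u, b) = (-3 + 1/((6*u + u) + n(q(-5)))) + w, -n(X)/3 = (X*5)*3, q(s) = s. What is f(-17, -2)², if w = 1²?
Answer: 44521/11236 ≈ 3.9624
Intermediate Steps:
w = 1
n(X) = -45*X (n(X) = -3*X*5*3 = -3*5*X*3 = -45*X)
f(u, b) = -2 + 1/(225 + 7*u) (f(u, b) = (-3 + 1/((6*u + u) - 45*(-5))) + 1 = (-3 + 1/(7*u + 225)) + 1 = (-3 + 1/(225 + 7*u)) + 1 = -2 + 1/(225 + 7*u))
f(-17, -2)² = ((-449 - 14*(-17))/(225 + 7*(-17)))² = ((-449 + 238)/(225 - 119))² = (-211/106)² = 44521/11236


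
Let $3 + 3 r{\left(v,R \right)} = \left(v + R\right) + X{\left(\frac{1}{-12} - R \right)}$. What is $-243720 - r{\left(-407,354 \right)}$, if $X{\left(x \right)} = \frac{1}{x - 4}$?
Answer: $- \frac{3141553876}{12891} \approx -2.437 \cdot 10^{5}$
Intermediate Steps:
$X{\left(x \right)} = \frac{1}{-4 + x}$
$r{\left(v,R \right)} = -1 + \frac{R}{3} + \frac{v}{3} + \frac{1}{3 \left(- \frac{49}{12} - R\right)}$ ($r{\left(v,R \right)} = -1 + \frac{\left(v + R\right) + \frac{1}{-4 - \left(\frac{1}{12} + R\right)}}{3} = -1 + \frac{\left(R + v\right) + \frac{1}{-4 - \left(\frac{1}{12} + R\right)}}{3} = -1 + \frac{\left(R + v\right) + \frac{1}{- \frac{49}{12} - R}}{3} = -1 + \frac{R + v + \frac{1}{- \frac{49}{12} - R}}{3} = -1 + \left(\frac{R}{3} + \frac{v}{3} + \frac{1}{3 \left(- \frac{49}{12} - R\right)}\right) = -1 + \frac{R}{3} + \frac{v}{3} + \frac{1}{3 \left(- \frac{49}{12} - R\right)}$)
$-243720 - r{\left(-407,354 \right)} = -243720 - \frac{-12 + \left(49 + 12 \cdot 354\right) \left(-3 + 354 - 407\right)}{3 \left(49 + 12 \cdot 354\right)} = -243720 - \frac{-12 + \left(49 + 4248\right) \left(-56\right)}{3 \left(49 + 4248\right)} = -243720 - \frac{-12 + 4297 \left(-56\right)}{3 \cdot 4297} = -243720 - \frac{1}{3} \cdot \frac{1}{4297} \left(-12 - 240632\right) = -243720 - \frac{1}{3} \cdot \frac{1}{4297} \left(-240644\right) = -243720 - - \frac{240644}{12891} = -243720 + \frac{240644}{12891} = - \frac{3141553876}{12891}$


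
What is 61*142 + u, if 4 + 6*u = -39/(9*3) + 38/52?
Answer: 12160345/1404 ≈ 8661.2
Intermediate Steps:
u = -1103/1404 (u = -2/3 + (-39/(9*3) + 38/52)/6 = -2/3 + (-39/27 + 38*(1/52))/6 = -2/3 + (-39*1/27 + 19/26)/6 = -2/3 + (-13/9 + 19/26)/6 = -2/3 + (1/6)*(-167/234) = -2/3 - 167/1404 = -1103/1404 ≈ -0.78561)
61*142 + u = 61*142 - 1103/1404 = 8662 - 1103/1404 = 12160345/1404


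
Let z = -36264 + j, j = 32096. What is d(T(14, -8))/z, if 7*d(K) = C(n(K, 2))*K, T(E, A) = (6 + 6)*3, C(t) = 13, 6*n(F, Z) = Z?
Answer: -117/7294 ≈ -0.016041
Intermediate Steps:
n(F, Z) = Z/6
T(E, A) = 36 (T(E, A) = 12*3 = 36)
d(K) = 13*K/7 (d(K) = (13*K)/7 = 13*K/7)
z = -4168 (z = -36264 + 32096 = -4168)
d(T(14, -8))/z = ((13/7)*36)/(-4168) = (468/7)*(-1/4168) = -117/7294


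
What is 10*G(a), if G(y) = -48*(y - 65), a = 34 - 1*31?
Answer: 29760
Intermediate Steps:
a = 3 (a = 34 - 31 = 3)
G(y) = 3120 - 48*y (G(y) = -48*(-65 + y) = 3120 - 48*y)
10*G(a) = 10*(3120 - 48*3) = 10*(3120 - 144) = 10*2976 = 29760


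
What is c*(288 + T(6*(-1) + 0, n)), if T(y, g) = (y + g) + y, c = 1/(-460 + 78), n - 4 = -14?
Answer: -133/191 ≈ -0.69633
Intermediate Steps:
n = -10 (n = 4 - 14 = -10)
c = -1/382 (c = 1/(-382) = -1/382 ≈ -0.0026178)
T(y, g) = g + 2*y (T(y, g) = (g + y) + y = g + 2*y)
c*(288 + T(6*(-1) + 0, n)) = -(288 + (-10 + 2*(6*(-1) + 0)))/382 = -(288 + (-10 + 2*(-6 + 0)))/382 = -(288 + (-10 + 2*(-6)))/382 = -(288 + (-10 - 12))/382 = -(288 - 22)/382 = -1/382*266 = -133/191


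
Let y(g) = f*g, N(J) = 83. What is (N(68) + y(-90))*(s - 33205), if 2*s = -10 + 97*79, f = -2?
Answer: -15453091/2 ≈ -7.7265e+6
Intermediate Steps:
y(g) = -2*g
s = 7653/2 (s = (-10 + 97*79)/2 = (-10 + 7663)/2 = (1/2)*7653 = 7653/2 ≈ 3826.5)
(N(68) + y(-90))*(s - 33205) = (83 - 2*(-90))*(7653/2 - 33205) = (83 + 180)*(-58757/2) = 263*(-58757/2) = -15453091/2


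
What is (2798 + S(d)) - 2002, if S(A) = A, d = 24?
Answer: 820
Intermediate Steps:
(2798 + S(d)) - 2002 = (2798 + 24) - 2002 = 2822 - 2002 = 820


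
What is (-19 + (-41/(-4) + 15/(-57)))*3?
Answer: -2055/76 ≈ -27.039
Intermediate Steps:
(-19 + (-41/(-4) + 15/(-57)))*3 = (-19 + (-41*(-1/4) + 15*(-1/57)))*3 = (-19 + (41/4 - 5/19))*3 = (-19 + 759/76)*3 = -685/76*3 = -2055/76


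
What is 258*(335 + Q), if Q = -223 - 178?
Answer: -17028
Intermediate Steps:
Q = -401
258*(335 + Q) = 258*(335 - 401) = 258*(-66) = -17028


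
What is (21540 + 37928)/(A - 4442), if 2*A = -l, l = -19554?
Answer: 59468/5335 ≈ 11.147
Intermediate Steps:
A = 9777 (A = (-1*(-19554))/2 = (½)*19554 = 9777)
(21540 + 37928)/(A - 4442) = (21540 + 37928)/(9777 - 4442) = 59468/5335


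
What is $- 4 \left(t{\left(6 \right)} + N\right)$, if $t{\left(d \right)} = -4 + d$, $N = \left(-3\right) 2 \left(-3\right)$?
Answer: $-80$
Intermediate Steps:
$N = 18$ ($N = \left(-6\right) \left(-3\right) = 18$)
$- 4 \left(t{\left(6 \right)} + N\right) = - 4 \left(\left(-4 + 6\right) + 18\right) = - 4 \left(2 + 18\right) = \left(-4\right) 20 = -80$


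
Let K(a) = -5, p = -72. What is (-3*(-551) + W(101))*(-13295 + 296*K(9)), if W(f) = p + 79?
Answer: -24526500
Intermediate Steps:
W(f) = 7 (W(f) = -72 + 79 = 7)
(-3*(-551) + W(101))*(-13295 + 296*K(9)) = (-3*(-551) + 7)*(-13295 + 296*(-5)) = (1653 + 7)*(-13295 - 1480) = 1660*(-14775) = -24526500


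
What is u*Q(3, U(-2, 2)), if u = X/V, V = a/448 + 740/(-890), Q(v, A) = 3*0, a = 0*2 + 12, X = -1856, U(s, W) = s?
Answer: 0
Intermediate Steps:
a = 12 (a = 0 + 12 = 12)
Q(v, A) = 0
V = -8021/9968 (V = 12/448 + 740/(-890) = 12*(1/448) + 740*(-1/890) = 3/112 - 74/89 = -8021/9968 ≈ -0.80468)
u = 18500608/8021 (u = -1856/(-8021/9968) = -1856*(-9968/8021) = 18500608/8021 ≈ 2306.5)
u*Q(3, U(-2, 2)) = (18500608/8021)*0 = 0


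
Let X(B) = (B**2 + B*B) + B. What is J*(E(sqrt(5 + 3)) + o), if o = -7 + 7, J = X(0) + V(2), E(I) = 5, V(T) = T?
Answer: 10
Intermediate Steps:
X(B) = B + 2*B**2 (X(B) = (B**2 + B**2) + B = 2*B**2 + B = B + 2*B**2)
J = 2 (J = 0*(1 + 2*0) + 2 = 0*(1 + 0) + 2 = 0*1 + 2 = 0 + 2 = 2)
o = 0
J*(E(sqrt(5 + 3)) + o) = 2*(5 + 0) = 2*5 = 10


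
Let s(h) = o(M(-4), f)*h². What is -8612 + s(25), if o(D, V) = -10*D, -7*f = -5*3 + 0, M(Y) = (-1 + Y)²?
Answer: -164862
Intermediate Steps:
f = 15/7 (f = -(-5*3 + 0)/7 = -(-15 + 0)/7 = -⅐*(-15) = 15/7 ≈ 2.1429)
s(h) = -250*h² (s(h) = (-10*(-1 - 4)²)*h² = (-10*(-5)²)*h² = (-10*25)*h² = -250*h²)
-8612 + s(25) = -8612 - 250*25² = -8612 - 250*625 = -8612 - 156250 = -164862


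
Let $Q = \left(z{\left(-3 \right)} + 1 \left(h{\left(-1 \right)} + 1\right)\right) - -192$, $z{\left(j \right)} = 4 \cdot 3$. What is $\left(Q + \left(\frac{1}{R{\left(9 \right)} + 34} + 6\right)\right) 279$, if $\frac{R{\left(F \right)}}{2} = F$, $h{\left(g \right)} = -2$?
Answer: $\frac{3032451}{52} \approx 58316.0$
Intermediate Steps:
$z{\left(j \right)} = 12$
$R{\left(F \right)} = 2 F$
$Q = 203$ ($Q = \left(12 + 1 \left(-2 + 1\right)\right) - -192 = \left(12 + 1 \left(-1\right)\right) + 192 = \left(12 - 1\right) + 192 = 11 + 192 = 203$)
$\left(Q + \left(\frac{1}{R{\left(9 \right)} + 34} + 6\right)\right) 279 = \left(203 + \left(\frac{1}{2 \cdot 9 + 34} + 6\right)\right) 279 = \left(203 + \left(\frac{1}{18 + 34} + 6\right)\right) 279 = \left(203 + \left(\frac{1}{52} + 6\right)\right) 279 = \left(203 + \frac{313}{52}\right) 279 = \frac{10869}{52} \cdot 279 = \frac{3032451}{52}$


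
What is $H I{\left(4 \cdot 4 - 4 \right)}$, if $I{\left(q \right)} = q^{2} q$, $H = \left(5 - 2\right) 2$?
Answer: $10368$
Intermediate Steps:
$H = 6$ ($H = 3 \cdot 2 = 6$)
$I{\left(q \right)} = q^{3}$
$H I{\left(4 \cdot 4 - 4 \right)} = 6 \left(4 \cdot 4 - 4\right)^{3} = 6 \left(16 - 4\right)^{3} = 6 \cdot 12^{3} = 6 \cdot 1728 = 10368$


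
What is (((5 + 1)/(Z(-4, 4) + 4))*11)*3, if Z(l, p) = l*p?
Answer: -33/2 ≈ -16.500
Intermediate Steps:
(((5 + 1)/(Z(-4, 4) + 4))*11)*3 = (((5 + 1)/(-4*4 + 4))*11)*3 = ((6/(-16 + 4))*11)*3 = ((6/(-12))*11)*3 = ((6*(-1/12))*11)*3 = -1/2*11*3 = -11/2*3 = -33/2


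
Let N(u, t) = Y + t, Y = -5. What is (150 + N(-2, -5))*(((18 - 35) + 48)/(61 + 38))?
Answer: 4340/99 ≈ 43.838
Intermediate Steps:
N(u, t) = -5 + t
(150 + N(-2, -5))*(((18 - 35) + 48)/(61 + 38)) = (150 + (-5 - 5))*(((18 - 35) + 48)/(61 + 38)) = (150 - 10)*((-17 + 48)/99) = 140*(31*(1/99)) = 140*(31/99) = 4340/99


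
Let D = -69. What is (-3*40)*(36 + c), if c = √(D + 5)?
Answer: -4320 - 960*I ≈ -4320.0 - 960.0*I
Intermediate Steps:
c = 8*I (c = √(-69 + 5) = √(-64) = 8*I ≈ 8.0*I)
(-3*40)*(36 + c) = (-3*40)*(36 + 8*I) = -120*(36 + 8*I) = -4320 - 960*I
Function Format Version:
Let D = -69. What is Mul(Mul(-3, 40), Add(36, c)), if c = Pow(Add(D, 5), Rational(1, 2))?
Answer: Add(-4320, Mul(-960, I)) ≈ Add(-4320.0, Mul(-960.00, I))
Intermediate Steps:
c = Mul(8, I) (c = Pow(Add(-69, 5), Rational(1, 2)) = Pow(-64, Rational(1, 2)) = Mul(8, I) ≈ Mul(8.0000, I))
Mul(Mul(-3, 40), Add(36, c)) = Mul(Mul(-3, 40), Add(36, Mul(8, I))) = Mul(-120, Add(36, Mul(8, I))) = Add(-4320, Mul(-960, I))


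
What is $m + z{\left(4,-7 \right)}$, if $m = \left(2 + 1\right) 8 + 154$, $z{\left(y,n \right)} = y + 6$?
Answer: $188$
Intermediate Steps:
$z{\left(y,n \right)} = 6 + y$
$m = 178$ ($m = 3 \cdot 8 + 154 = 24 + 154 = 178$)
$m + z{\left(4,-7 \right)} = 178 + \left(6 + 4\right) = 178 + 10 = 188$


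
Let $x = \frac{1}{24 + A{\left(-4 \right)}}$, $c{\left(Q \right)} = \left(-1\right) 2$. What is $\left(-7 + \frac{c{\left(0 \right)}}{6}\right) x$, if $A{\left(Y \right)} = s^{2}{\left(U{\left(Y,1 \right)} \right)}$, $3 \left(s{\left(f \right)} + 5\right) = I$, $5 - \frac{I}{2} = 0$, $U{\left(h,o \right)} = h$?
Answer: $- \frac{66}{241} \approx -0.27386$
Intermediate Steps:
$c{\left(Q \right)} = -2$
$I = 10$ ($I = 10 - 0 = 10 + 0 = 10$)
$s{\left(f \right)} = - \frac{5}{3}$ ($s{\left(f \right)} = -5 + \frac{1}{3} \cdot 10 = -5 + \frac{10}{3} = - \frac{5}{3}$)
$A{\left(Y \right)} = \frac{25}{9}$ ($A{\left(Y \right)} = \left(- \frac{5}{3}\right)^{2} = \frac{25}{9}$)
$x = \frac{9}{241}$ ($x = \frac{1}{24 + \frac{25}{9}} = \frac{1}{\frac{241}{9}} = \frac{9}{241} \approx 0.037344$)
$\left(-7 + \frac{c{\left(0 \right)}}{6}\right) x = \left(-7 - \frac{2}{6}\right) \frac{9}{241} = \left(-7 - \frac{1}{3}\right) \frac{9}{241} = \left(- \frac{22}{3}\right) \frac{9}{241} = - \frac{66}{241}$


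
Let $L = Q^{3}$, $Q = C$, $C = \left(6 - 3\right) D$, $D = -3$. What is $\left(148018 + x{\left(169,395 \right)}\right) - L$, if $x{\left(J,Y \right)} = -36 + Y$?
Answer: $149106$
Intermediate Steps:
$C = -9$ ($C = \left(6 - 3\right) \left(-3\right) = 3 \left(-3\right) = -9$)
$Q = -9$
$L = -729$ ($L = \left(-9\right)^{3} = -729$)
$\left(148018 + x{\left(169,395 \right)}\right) - L = \left(148018 + \left(-36 + 395\right)\right) - -729 = \left(148018 + 359\right) + 729 = 148377 + 729 = 149106$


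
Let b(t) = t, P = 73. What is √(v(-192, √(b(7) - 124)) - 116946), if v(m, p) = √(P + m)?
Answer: √(-116946 + I*√119) ≈ 0.016 + 341.97*I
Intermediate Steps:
v(m, p) = √(73 + m)
√(v(-192, √(b(7) - 124)) - 116946) = √(√(73 - 192) - 116946) = √(√(-119) - 116946) = √(I*√119 - 116946) = √(-116946 + I*√119)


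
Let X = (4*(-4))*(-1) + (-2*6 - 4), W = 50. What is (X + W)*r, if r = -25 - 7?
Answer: -1600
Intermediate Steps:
r = -32
X = 0 (X = -16*(-1) + (-12 - 4) = 16 - 16 = 0)
(X + W)*r = (0 + 50)*(-32) = 50*(-32) = -1600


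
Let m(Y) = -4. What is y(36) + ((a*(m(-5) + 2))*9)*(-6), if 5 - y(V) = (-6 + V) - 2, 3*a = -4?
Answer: -167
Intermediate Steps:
a = -4/3 (a = (⅓)*(-4) = -4/3 ≈ -1.3333)
y(V) = 13 - V (y(V) = 5 - ((-6 + V) - 2) = 5 - (-8 + V) = 5 + (8 - V) = 13 - V)
y(36) + ((a*(m(-5) + 2))*9)*(-6) = (13 - 1*36) + (-4*(-4 + 2)/3*9)*(-6) = (13 - 36) + (-4/3*(-2)*9)*(-6) = -23 + ((8/3)*9)*(-6) = -23 + 24*(-6) = -23 - 144 = -167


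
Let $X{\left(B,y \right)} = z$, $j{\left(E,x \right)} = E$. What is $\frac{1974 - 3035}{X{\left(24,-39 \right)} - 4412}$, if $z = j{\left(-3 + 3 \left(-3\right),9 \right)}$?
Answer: $\frac{1061}{4424} \approx 0.23983$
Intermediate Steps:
$z = -12$ ($z = -3 + 3 \left(-3\right) = -3 - 9 = -12$)
$X{\left(B,y \right)} = -12$
$\frac{1974 - 3035}{X{\left(24,-39 \right)} - 4412} = \frac{1974 - 3035}{-12 - 4412} = - \frac{1061}{-4424} = \left(-1061\right) \left(- \frac{1}{4424}\right) = \frac{1061}{4424}$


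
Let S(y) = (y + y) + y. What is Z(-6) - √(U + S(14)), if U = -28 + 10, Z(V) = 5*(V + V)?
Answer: -60 - 2*√6 ≈ -64.899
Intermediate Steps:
S(y) = 3*y (S(y) = 2*y + y = 3*y)
Z(V) = 10*V (Z(V) = 5*(2*V) = 10*V)
U = -18
Z(-6) - √(U + S(14)) = 10*(-6) - √(-18 + 3*14) = -60 - √(-18 + 42) = -60 - √24 = -60 - 2*√6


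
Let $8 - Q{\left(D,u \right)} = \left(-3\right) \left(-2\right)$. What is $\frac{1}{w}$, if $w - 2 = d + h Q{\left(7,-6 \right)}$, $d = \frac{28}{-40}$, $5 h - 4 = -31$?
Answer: $- \frac{2}{19} \approx -0.10526$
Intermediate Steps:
$h = - \frac{27}{5}$ ($h = \frac{4}{5} + \frac{1}{5} \left(-31\right) = \frac{4}{5} - \frac{31}{5} = - \frac{27}{5} \approx -5.4$)
$d = - \frac{7}{10}$ ($d = 28 \left(- \frac{1}{40}\right) = - \frac{7}{10} \approx -0.7$)
$Q{\left(D,u \right)} = 2$ ($Q{\left(D,u \right)} = 8 - \left(-3\right) \left(-2\right) = 8 - 6 = 2$)
$w = - \frac{19}{2}$ ($w = 2 - \frac{23}{2} = - \frac{19}{2} \approx -9.5$)
$\frac{1}{w} = \frac{1}{- \frac{19}{2}} = - \frac{2}{19}$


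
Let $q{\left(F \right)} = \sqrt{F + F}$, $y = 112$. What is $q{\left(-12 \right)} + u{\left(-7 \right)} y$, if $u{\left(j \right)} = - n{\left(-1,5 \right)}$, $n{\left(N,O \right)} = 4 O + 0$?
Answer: $-2240 + 2 i \sqrt{6} \approx -2240.0 + 4.899 i$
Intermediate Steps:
$q{\left(F \right)} = \sqrt{2} \sqrt{F}$ ($q{\left(F \right)} = \sqrt{2 F} = \sqrt{2} \sqrt{F}$)
$n{\left(N,O \right)} = 4 O$
$u{\left(j \right)} = -20$ ($u{\left(j \right)} = - 4 \cdot 5 = \left(-1\right) 20 = -20$)
$q{\left(-12 \right)} + u{\left(-7 \right)} y = \sqrt{2} \sqrt{-12} - 2240 = \sqrt{2} \cdot 2 i \sqrt{3} - 2240 = 2 i \sqrt{6} - 2240 = -2240 + 2 i \sqrt{6}$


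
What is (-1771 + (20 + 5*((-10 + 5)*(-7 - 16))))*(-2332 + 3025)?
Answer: -814968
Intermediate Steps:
(-1771 + (20 + 5*((-10 + 5)*(-7 - 16))))*(-2332 + 3025) = (-1771 + (20 + 5*(-5*(-23))))*693 = (-1771 + (20 + 5*115))*693 = (-1771 + (20 + 575))*693 = (-1771 + 595)*693 = -1176*693 = -814968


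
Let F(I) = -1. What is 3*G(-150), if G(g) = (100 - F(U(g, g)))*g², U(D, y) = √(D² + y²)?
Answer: 6817500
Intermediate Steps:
G(g) = 101*g² (G(g) = (100 - 1*(-1))*g² = (100 + 1)*g² = 101*g²)
3*G(-150) = 3*(101*(-150)²) = 3*(101*22500) = 3*2272500 = 6817500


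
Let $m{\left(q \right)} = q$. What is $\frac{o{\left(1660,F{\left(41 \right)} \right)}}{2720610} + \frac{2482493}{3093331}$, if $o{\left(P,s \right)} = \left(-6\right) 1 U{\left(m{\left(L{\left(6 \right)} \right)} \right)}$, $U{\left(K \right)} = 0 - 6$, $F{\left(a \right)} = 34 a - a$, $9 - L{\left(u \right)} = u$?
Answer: $\frac{375222591147}{467541513995} \approx 0.80254$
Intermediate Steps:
$L{\left(u \right)} = 9 - u$
$F{\left(a \right)} = 33 a$
$U{\left(K \right)} = -6$ ($U{\left(K \right)} = 0 - 6 = -6$)
$o{\left(P,s \right)} = 36$ ($o{\left(P,s \right)} = \left(-6\right) 1 \left(-6\right) = \left(-6\right) \left(-6\right) = 36$)
$\frac{o{\left(1660,F{\left(41 \right)} \right)}}{2720610} + \frac{2482493}{3093331} = \frac{36}{2720610} + \frac{2482493}{3093331} = 36 \cdot \frac{1}{2720610} + 2482493 \cdot \frac{1}{3093331} = \frac{2}{151145} + \frac{2482493}{3093331} = \frac{375222591147}{467541513995}$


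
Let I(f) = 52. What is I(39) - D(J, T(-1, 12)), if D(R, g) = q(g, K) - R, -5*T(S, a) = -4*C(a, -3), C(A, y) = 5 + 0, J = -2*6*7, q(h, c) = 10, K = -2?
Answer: -42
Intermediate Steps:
J = -84 (J = -12*7 = -84)
C(A, y) = 5
T(S, a) = 4 (T(S, a) = -(-4)*5/5 = -1/5*(-20) = 4)
D(R, g) = 10 - R
I(39) - D(J, T(-1, 12)) = 52 - (10 - 1*(-84)) = 52 - (10 + 84) = 52 - 1*94 = 52 - 94 = -42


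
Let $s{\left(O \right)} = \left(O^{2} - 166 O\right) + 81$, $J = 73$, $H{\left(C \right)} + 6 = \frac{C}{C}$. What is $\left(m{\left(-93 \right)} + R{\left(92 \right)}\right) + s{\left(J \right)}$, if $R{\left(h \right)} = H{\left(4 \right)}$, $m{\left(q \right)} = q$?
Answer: $-6806$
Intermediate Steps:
$H{\left(C \right)} = -5$ ($H{\left(C \right)} = -6 + \frac{C}{C} = -6 + 1 = -5$)
$s{\left(O \right)} = 81 + O^{2} - 166 O$
$R{\left(h \right)} = -5$
$\left(m{\left(-93 \right)} + R{\left(92 \right)}\right) + s{\left(J \right)} = \left(-93 - 5\right) + \left(81 + 73^{2} - 12118\right) = -98 + \left(81 + 5329 - 12118\right) = -98 - 6708 = -6806$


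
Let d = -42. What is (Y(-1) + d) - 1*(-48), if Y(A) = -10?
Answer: -4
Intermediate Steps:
(Y(-1) + d) - 1*(-48) = (-10 - 42) - 1*(-48) = -52 + 48 = -4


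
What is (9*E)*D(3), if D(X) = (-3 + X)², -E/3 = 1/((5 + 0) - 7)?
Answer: 0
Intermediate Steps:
E = 3/2 (E = -3/((5 + 0) - 7) = -3/(5 - 7) = -3/(-2) = -3*(-½) = 3/2 ≈ 1.5000)
(9*E)*D(3) = (9*(3/2))*(-3 + 3)² = (27/2)*0² = (27/2)*0 = 0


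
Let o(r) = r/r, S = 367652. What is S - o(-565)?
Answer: 367651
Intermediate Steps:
o(r) = 1
S - o(-565) = 367652 - 1*1 = 367652 - 1 = 367651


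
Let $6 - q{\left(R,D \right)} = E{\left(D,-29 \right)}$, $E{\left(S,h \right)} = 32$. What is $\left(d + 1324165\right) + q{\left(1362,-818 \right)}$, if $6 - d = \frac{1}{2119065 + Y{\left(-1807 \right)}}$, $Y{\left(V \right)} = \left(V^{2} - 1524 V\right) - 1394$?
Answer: $\frac{10774287146259}{8136788} \approx 1.3241 \cdot 10^{6}$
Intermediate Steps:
$Y{\left(V \right)} = -1394 + V^{2} - 1524 V$
$q{\left(R,D \right)} = -26$ ($q{\left(R,D \right)} = 6 - 32 = -26$)
$d = \frac{48820727}{8136788}$ ($d = 6 - \frac{1}{2119065 - \left(-2752474 - 3265249\right)} = 6 - \frac{1}{2119065 + \left(-1394 + 3265249 + 2753868\right)} = 6 - \frac{1}{2119065 + 6017723} = 6 - \frac{1}{8136788} = \frac{48820727}{8136788} \approx 6.0$)
$\left(d + 1324165\right) + q{\left(1362,-818 \right)} = \left(\frac{48820727}{8136788} + 1324165\right) - 26 = \frac{10774498702747}{8136788} - 26 = \frac{10774287146259}{8136788}$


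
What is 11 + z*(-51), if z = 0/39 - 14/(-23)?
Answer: -461/23 ≈ -20.043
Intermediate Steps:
z = 14/23 (z = 0*(1/39) - 14*(-1/23) = 0 + 14/23 = 14/23 ≈ 0.60870)
11 + z*(-51) = 11 + (14/23)*(-51) = 11 - 714/23 = -461/23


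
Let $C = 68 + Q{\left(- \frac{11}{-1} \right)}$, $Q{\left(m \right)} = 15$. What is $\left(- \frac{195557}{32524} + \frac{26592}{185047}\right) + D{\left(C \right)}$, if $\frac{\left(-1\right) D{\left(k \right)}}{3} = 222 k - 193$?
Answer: $- \frac{329239537840943}{6018468628} \approx -54705.0$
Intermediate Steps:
$C = 83$ ($C = 68 + 15 = 83$)
$D{\left(k \right)} = 579 - 666 k$ ($D{\left(k \right)} = - 3 \left(222 k - 193\right) = - 3 \left(-193 + 222 k\right) = 579 - 666 k$)
$\left(- \frac{195557}{32524} + \frac{26592}{185047}\right) + D{\left(C \right)} = \left(- \frac{195557}{32524} + \frac{26592}{185047}\right) + \left(579 - 55278\right) = \left(\left(-195557\right) \frac{1}{32524} + 26592 \cdot \frac{1}{185047}\right) + \left(579 - 55278\right) = \left(- \frac{195557}{32524} + \frac{26592}{185047}\right) - 54699 = - \frac{35322357971}{6018468628} - 54699 = - \frac{329239537840943}{6018468628}$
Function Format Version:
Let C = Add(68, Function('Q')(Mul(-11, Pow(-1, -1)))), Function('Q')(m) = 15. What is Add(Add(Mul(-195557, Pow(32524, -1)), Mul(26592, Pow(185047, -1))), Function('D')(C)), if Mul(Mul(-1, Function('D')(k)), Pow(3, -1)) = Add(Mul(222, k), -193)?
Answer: Rational(-329239537840943, 6018468628) ≈ -54705.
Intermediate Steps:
C = 83 (C = Add(68, 15) = 83)
Function('D')(k) = Add(579, Mul(-666, k)) (Function('D')(k) = Mul(-3, Add(Mul(222, k), -193)) = Mul(-3, Add(-193, Mul(222, k))) = Add(579, Mul(-666, k)))
Add(Add(Mul(-195557, Pow(32524, -1)), Mul(26592, Pow(185047, -1))), Function('D')(C)) = Add(Add(Mul(-195557, Pow(32524, -1)), Mul(26592, Pow(185047, -1))), Add(579, Mul(-666, 83))) = Add(Add(Mul(-195557, Rational(1, 32524)), Mul(26592, Rational(1, 185047))), Add(579, -55278)) = Add(Add(Rational(-195557, 32524), Rational(26592, 185047)), -54699) = Add(Rational(-35322357971, 6018468628), -54699) = Rational(-329239537840943, 6018468628)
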